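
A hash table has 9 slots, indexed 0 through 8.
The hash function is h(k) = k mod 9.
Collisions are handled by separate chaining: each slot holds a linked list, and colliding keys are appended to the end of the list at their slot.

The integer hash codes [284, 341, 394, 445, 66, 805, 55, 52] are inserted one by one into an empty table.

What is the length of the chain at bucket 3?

284 -> bucket 5
341 -> bucket 8
394 -> bucket 7
445 -> bucket 4
66 -> bucket 3
805 -> bucket 4 (collision)
55 -> bucket 1
52 -> bucket 7 (collision)
Final buckets:
0: .
1: 55
2: .
3: 66
4: 445 -> 805
5: 284
6: .
7: 394 -> 52
8: 341

1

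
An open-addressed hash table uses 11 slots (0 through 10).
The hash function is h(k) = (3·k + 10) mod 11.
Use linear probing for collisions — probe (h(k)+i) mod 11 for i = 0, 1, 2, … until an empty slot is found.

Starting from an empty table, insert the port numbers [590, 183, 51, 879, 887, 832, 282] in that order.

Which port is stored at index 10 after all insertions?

Insert 590: h=9, slot 9 empty -> index 9.
Insert 183: h=9, slot 9 occupied -> index 10.
Insert 51: h=9, slots 9,10 occupied -> index 0.
Insert 879: h=7, slot 7 empty -> index 7.
Insert 887: h=9, slots 9,10,0 occupied -> index 1.
Insert 832: h=9, slots 9,10,0,1 occupied -> index 2.
Insert 282: h=9, slots 9,10,0,1,2 occupied -> index 3.
Table: [51, 887, 832, 282, -, -, -, 879, -, 590, 183]

183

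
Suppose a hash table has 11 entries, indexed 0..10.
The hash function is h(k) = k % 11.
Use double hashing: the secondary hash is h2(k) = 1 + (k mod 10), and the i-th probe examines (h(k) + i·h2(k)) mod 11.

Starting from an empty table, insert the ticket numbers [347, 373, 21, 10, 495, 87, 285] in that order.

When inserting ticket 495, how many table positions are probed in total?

347 hashes to 6; slot 6 is free => place at 6.
373 hashes to 10; slot 10 is free => place at 10.
21 hashes to 10, h2=2; 10 taken => place at 1.
10 hashes to 10, h2=1; 10 taken => place at 0.
495 hashes to 0, h2=6; 0,6,1 taken => place at 7.
87 hashes to 10, h2=8; 10,7 taken => place at 4.
285 hashes to 10, h2=6; 10 taken => place at 5.
Table: [10, 21, ∅, ∅, 87, 285, 347, 495, ∅, ∅, 373]

4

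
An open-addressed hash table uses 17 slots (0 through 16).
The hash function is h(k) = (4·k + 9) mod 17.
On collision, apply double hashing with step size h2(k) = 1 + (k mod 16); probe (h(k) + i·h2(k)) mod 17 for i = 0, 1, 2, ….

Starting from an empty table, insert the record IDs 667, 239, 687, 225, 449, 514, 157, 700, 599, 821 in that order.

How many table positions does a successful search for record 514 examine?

2

667 hashes to 8; slot 8 is free -> place at 8.
239 hashes to 13; slot 13 is free -> place at 13.
687 hashes to 3; slot 3 is free -> place at 3.
225 hashes to 8, h2=2; 8 taken -> place at 10.
449 hashes to 3, h2=2; 3 taken -> place at 5.
514 hashes to 8, h2=3; 8 taken -> place at 11.
157 hashes to 8, h2=14; 8,5 taken -> place at 2.
700 hashes to 4; slot 4 is free -> place at 4.
599 hashes to 8, h2=8; 8 taken -> place at 16.
821 hashes to 12; slot 12 is free -> place at 12.
Table: [-, -, 157, 687, 700, 449, -, -, 667, -, 225, 514, 821, 239, -, -, 599]
Lookup 514: h=8, h2=3, probe 8,11 → found at 11.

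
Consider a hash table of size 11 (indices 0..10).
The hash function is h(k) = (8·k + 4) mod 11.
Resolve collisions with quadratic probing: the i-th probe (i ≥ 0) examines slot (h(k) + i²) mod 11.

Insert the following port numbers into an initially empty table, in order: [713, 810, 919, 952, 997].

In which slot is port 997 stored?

Insert 713: h=10, slot 10 empty -> index 10.
Insert 810: h=5, slot 5 empty -> index 5.
Insert 919: h=8, slot 8 empty -> index 8.
Insert 952: h=8, slot 8 occupied -> index 9.
Insert 997: h=5, slot 5 occupied -> index 6.
Table: [., ., ., ., ., 810, 997, ., 919, 952, 713]

6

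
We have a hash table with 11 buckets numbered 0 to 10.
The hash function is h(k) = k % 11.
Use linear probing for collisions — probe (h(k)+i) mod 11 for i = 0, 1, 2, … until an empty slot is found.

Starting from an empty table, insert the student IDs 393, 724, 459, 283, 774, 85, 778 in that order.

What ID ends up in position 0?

283

Insert 393: h=8, slot 8 empty → index 8.
Insert 724: h=9, slot 9 empty → index 9.
Insert 459: h=8, slots 8,9 occupied → index 10.
Insert 283: h=8, slots 8,9,10 occupied → index 0.
Insert 774: h=4, slot 4 empty → index 4.
Insert 85: h=8, slots 8,9,10,0 occupied → index 1.
Insert 778: h=8, slots 8,9,10,0,1 occupied → index 2.
Table: [283, 85, 778, -, 774, -, -, -, 393, 724, 459]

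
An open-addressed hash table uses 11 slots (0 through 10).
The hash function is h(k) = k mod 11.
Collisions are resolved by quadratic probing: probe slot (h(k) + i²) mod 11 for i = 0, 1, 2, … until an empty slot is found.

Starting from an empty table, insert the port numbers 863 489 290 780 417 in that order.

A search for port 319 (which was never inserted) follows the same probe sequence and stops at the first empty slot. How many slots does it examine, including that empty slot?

Insert 863: h=5, slot 5 empty → index 5.
Insert 489: h=5, slot 5 occupied → index 6.
Insert 290: h=4, slot 4 empty → index 4.
Insert 780: h=10, slot 10 empty → index 10.
Insert 417: h=10, slot 10 occupied → index 0.
Table: [417, _, _, _, 290, 863, 489, _, _, _, 780]
Lookup 319: h=0, probe 0,1 → slot 1 empty, not found.

2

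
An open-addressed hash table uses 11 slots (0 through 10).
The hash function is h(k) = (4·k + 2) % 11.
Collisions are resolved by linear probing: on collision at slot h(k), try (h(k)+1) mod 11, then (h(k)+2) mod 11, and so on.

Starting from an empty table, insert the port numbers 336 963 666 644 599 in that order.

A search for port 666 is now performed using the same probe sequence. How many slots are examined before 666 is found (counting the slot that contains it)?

3

336: h=4 → slot 4
963: h=4, probe 4,5 → slot 5
666: h=4, probe 4,5,6 → slot 6
644: h=4, probe 4,5,6,7 → slot 7
599: h=0 → slot 0
Table: [599, ∅, ∅, ∅, 336, 963, 666, 644, ∅, ∅, ∅]
Lookup 666: h=4, probe 4,5,6 → found at 6.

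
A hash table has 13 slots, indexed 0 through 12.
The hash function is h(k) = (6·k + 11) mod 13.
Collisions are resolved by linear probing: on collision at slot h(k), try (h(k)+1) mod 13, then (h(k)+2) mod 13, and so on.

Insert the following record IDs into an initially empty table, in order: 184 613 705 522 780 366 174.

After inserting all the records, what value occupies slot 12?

184 hashes to 10; slot 10 is free => place at 10.
613 hashes to 10; 10 taken => place at 11.
705 hashes to 3; slot 3 is free => place at 3.
522 hashes to 10; 10,11 taken => place at 12.
780 hashes to 11; 11,12 taken => place at 0.
366 hashes to 10; 10,11,12,0 taken => place at 1.
174 hashes to 2; slot 2 is free => place at 2.
Table: [780, 366, 174, 705, -, -, -, -, -, -, 184, 613, 522]

522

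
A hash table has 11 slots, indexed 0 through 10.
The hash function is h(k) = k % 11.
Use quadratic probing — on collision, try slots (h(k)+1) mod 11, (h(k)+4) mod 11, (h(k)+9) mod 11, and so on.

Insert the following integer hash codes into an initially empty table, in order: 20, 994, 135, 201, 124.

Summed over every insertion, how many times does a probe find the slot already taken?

5

Insert 20: h=9, slot 9 empty => index 9.
Insert 994: h=4, slot 4 empty => index 4.
Insert 135: h=3, slot 3 empty => index 3.
Insert 201: h=3, slots 3,4 occupied => index 7.
Insert 124: h=3, slots 3,4,7 occupied => index 1.
Table: [_, 124, _, 135, 994, _, _, 201, _, 20, _]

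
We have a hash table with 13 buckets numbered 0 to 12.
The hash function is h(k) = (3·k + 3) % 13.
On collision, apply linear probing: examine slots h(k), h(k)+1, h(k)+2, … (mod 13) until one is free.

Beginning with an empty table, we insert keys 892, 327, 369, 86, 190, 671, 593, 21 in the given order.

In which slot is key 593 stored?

6

892: h=1 -> slot 1
327: h=9 -> slot 9
369: h=5 -> slot 5
86: h=1, probe 1,2 -> slot 2
190: h=1, probe 1,2,3 -> slot 3
671: h=1, probe 1,2,3,4 -> slot 4
593: h=1, probe 1,2,3,4,5,6 -> slot 6
21: h=1, probe 1,2,3,4,5,6,7 -> slot 7
Table: [∅, 892, 86, 190, 671, 369, 593, 21, ∅, 327, ∅, ∅, ∅]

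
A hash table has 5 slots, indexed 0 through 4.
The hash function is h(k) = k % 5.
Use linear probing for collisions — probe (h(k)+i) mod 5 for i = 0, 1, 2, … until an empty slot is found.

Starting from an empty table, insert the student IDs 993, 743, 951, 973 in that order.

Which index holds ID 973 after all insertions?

993 hashes to 3; slot 3 is free -> place at 3.
743 hashes to 3; 3 taken -> place at 4.
951 hashes to 1; slot 1 is free -> place at 1.
973 hashes to 3; 3,4 taken -> place at 0.
Table: [973, 951, ∅, 993, 743]

0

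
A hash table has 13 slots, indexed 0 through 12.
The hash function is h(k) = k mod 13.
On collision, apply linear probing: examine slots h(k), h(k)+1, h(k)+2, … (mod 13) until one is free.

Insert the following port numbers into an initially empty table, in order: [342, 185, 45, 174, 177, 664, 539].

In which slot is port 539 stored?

7

342 hashes to 4; slot 4 is free => place at 4.
185 hashes to 3; slot 3 is free => place at 3.
45 hashes to 6; slot 6 is free => place at 6.
174 hashes to 5; slot 5 is free => place at 5.
177 hashes to 8; slot 8 is free => place at 8.
664 hashes to 1; slot 1 is free => place at 1.
539 hashes to 6; 6 taken => place at 7.
Table: [-, 664, -, 185, 342, 174, 45, 539, 177, -, -, -, -]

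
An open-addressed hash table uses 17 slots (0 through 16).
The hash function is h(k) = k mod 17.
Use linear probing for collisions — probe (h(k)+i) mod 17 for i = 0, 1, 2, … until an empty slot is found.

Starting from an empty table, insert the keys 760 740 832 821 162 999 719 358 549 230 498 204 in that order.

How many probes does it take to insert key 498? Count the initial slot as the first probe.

760 hashes to 12; slot 12 is free => place at 12.
740 hashes to 9; slot 9 is free => place at 9.
832 hashes to 16; slot 16 is free => place at 16.
821 hashes to 5; slot 5 is free => place at 5.
162 hashes to 9; 9 taken => place at 10.
999 hashes to 13; slot 13 is free => place at 13.
719 hashes to 5; 5 taken => place at 6.
358 hashes to 1; slot 1 is free => place at 1.
549 hashes to 5; 5,6 taken => place at 7.
230 hashes to 9; 9,10 taken => place at 11.
498 hashes to 5; 5,6,7 taken => place at 8.
204 hashes to 0; slot 0 is free => place at 0.
Table: [204, 358, —, —, —, 821, 719, 549, 498, 740, 162, 230, 760, 999, —, —, 832]

4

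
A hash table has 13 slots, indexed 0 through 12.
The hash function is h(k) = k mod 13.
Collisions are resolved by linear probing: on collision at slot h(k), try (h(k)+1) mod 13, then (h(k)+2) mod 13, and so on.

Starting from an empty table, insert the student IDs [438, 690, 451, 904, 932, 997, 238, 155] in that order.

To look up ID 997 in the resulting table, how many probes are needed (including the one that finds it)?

4

Insert 438: h=9, slot 9 empty → index 9.
Insert 690: h=1, slot 1 empty → index 1.
Insert 451: h=9, slot 9 occupied → index 10.
Insert 904: h=7, slot 7 empty → index 7.
Insert 932: h=9, slots 9,10 occupied → index 11.
Insert 997: h=9, slots 9,10,11 occupied → index 12.
Insert 238: h=4, slot 4 empty → index 4.
Insert 155: h=12, slot 12 occupied → index 0.
Table: [155, 690, —, —, 238, —, —, 904, —, 438, 451, 932, 997]
Lookup 997: h=9, probe 9,10,11,12 → found at 12.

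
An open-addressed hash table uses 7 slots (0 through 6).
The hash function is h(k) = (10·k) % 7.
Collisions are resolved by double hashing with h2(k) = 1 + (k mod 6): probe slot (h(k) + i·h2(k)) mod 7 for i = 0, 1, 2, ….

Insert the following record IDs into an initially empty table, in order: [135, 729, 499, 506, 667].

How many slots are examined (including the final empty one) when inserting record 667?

135: h=6 -> slot 6
729: h=3 -> slot 3
499: h=6, h2=2, probe 6,1 -> slot 1
506: h=6, h2=3, probe 6,2 -> slot 2
667: h=6, h2=2, probe 6,1,3,5 -> slot 5
Table: [_, 499, 506, 729, _, 667, 135]

4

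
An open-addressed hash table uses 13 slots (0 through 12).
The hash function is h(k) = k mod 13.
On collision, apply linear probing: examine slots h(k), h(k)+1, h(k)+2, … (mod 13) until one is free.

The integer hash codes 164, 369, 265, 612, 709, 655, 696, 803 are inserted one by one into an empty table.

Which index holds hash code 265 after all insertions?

6

Insert 164: h=8, slot 8 empty -> index 8.
Insert 369: h=5, slot 5 empty -> index 5.
Insert 265: h=5, slot 5 occupied -> index 6.
Insert 612: h=1, slot 1 empty -> index 1.
Insert 709: h=7, slot 7 empty -> index 7.
Insert 655: h=5, slots 5,6,7,8 occupied -> index 9.
Insert 696: h=7, slots 7,8,9 occupied -> index 10.
Insert 803: h=10, slot 10 occupied -> index 11.
Table: [-, 612, -, -, -, 369, 265, 709, 164, 655, 696, 803, -]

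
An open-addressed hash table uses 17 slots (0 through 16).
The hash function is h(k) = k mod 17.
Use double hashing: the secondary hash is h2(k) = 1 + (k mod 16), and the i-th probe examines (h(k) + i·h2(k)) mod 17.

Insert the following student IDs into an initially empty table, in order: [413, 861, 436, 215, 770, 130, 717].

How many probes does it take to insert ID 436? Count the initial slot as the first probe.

413: h=5 → slot 5
861: h=11 → slot 11
436: h=11, h2=5, probe 11,16 → slot 16
215: h=11, h2=8, probe 11,2 → slot 2
770: h=5, h2=3, probe 5,8 → slot 8
130: h=11, h2=3, probe 11,14 → slot 14
717: h=3 → slot 3
Table: [—, —, 215, 717, —, 413, —, —, 770, —, —, 861, —, —, 130, —, 436]

2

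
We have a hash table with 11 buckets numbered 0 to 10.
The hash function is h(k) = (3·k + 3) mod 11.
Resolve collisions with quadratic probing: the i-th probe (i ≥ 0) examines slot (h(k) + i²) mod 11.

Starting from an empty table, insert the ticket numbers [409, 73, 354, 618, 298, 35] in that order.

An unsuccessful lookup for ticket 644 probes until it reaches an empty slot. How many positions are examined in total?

409 hashes to 9; slot 9 is free -> place at 9.
73 hashes to 2; slot 2 is free -> place at 2.
354 hashes to 9; 9 taken -> place at 10.
618 hashes to 9; 9,10,2 taken -> place at 7.
298 hashes to 6; slot 6 is free -> place at 6.
35 hashes to 9; 9,10,2,7 taken -> place at 3.
Table: [∅, ∅, 73, 35, ∅, ∅, 298, 618, ∅, 409, 354]
Lookup 644: h=10, probe 10,0 → slot 0 empty, not found.

2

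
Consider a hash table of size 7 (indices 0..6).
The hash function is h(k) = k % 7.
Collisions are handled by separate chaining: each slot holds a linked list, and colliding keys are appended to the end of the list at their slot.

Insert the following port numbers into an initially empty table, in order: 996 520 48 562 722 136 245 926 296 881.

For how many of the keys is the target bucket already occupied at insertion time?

5

996 -> bucket 2
520 -> bucket 2 (collision)
48 -> bucket 6
562 -> bucket 2 (collision)
722 -> bucket 1
136 -> bucket 3
245 -> bucket 0
926 -> bucket 2 (collision)
296 -> bucket 2 (collision)
881 -> bucket 6 (collision)
Final buckets:
0: 245
1: 722
2: 996 -> 520 -> 562 -> 926 -> 296
3: 136
4: _
5: _
6: 48 -> 881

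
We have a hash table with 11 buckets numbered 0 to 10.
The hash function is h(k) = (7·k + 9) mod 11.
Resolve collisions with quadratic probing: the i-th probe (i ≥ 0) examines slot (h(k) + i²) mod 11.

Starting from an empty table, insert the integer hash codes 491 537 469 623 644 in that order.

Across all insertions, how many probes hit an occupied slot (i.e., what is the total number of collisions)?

4

Insert 491: h=3, slot 3 empty => index 3.
Insert 537: h=6, slot 6 empty => index 6.
Insert 469: h=3, slot 3 occupied => index 4.
Insert 623: h=3, slots 3,4 occupied => index 7.
Insert 644: h=7, slot 7 occupied => index 8.
Table: [∅, ∅, ∅, 491, 469, ∅, 537, 623, 644, ∅, ∅]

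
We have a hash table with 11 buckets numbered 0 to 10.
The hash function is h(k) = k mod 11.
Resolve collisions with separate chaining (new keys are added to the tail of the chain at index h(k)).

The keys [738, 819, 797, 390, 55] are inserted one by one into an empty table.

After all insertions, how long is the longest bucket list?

3

738 → bucket 1
819 → bucket 5
797 → bucket 5 (collision)
390 → bucket 5 (collision)
55 → bucket 0
Final buckets:
0: 55
1: 738
2: —
3: —
4: —
5: 819 -> 797 -> 390
6: —
7: —
8: —
9: —
10: —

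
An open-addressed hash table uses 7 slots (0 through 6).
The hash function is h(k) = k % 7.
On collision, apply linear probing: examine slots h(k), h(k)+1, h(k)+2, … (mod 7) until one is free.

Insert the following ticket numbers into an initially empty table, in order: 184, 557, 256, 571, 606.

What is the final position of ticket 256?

5

Insert 184: h=2, slot 2 empty => index 2.
Insert 557: h=4, slot 4 empty => index 4.
Insert 256: h=4, slot 4 occupied => index 5.
Insert 571: h=4, slots 4,5 occupied => index 6.
Insert 606: h=4, slots 4,5,6 occupied => index 0.
Table: [606, ., 184, ., 557, 256, 571]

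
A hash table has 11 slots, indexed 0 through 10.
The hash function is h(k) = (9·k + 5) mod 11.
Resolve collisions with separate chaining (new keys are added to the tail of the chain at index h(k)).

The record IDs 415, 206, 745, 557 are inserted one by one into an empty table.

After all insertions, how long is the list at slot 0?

Insert 415: h=0, bucket 0 empty → new chain.
Insert 206: h=0, bucket 0 nonempty → append to chain.
Insert 745: h=0, bucket 0 nonempty → append to chain.
Insert 557: h=2, bucket 2 empty → new chain.
Final buckets:
0: 415 -> 206 -> 745
1: ∅
2: 557
3: ∅
4: ∅
5: ∅
6: ∅
7: ∅
8: ∅
9: ∅
10: ∅

3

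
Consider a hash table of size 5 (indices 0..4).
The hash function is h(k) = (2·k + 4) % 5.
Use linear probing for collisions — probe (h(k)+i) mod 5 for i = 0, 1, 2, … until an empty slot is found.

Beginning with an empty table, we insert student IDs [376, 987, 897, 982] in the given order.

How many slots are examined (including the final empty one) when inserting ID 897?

Insert 376: h=1, slot 1 empty -> index 1.
Insert 987: h=3, slot 3 empty -> index 3.
Insert 897: h=3, slot 3 occupied -> index 4.
Insert 982: h=3, slots 3,4 occupied -> index 0.
Table: [982, 376, ∅, 987, 897]

2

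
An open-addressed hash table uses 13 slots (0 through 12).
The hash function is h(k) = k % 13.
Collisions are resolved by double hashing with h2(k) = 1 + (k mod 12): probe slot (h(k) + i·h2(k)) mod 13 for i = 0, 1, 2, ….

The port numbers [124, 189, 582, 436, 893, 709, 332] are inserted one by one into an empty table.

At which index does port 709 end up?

11

124 hashes to 7; slot 7 is free → place at 7.
189 hashes to 7, h2=10; 7 taken → place at 4.
582 hashes to 10; slot 10 is free → place at 10.
436 hashes to 7, h2=5; 7 taken → place at 12.
893 hashes to 9; slot 9 is free → place at 9.
709 hashes to 7, h2=2; 7,9 taken → place at 11.
332 hashes to 7, h2=9; 7 taken → place at 3.
Table: [∅, ∅, ∅, 332, 189, ∅, ∅, 124, ∅, 893, 582, 709, 436]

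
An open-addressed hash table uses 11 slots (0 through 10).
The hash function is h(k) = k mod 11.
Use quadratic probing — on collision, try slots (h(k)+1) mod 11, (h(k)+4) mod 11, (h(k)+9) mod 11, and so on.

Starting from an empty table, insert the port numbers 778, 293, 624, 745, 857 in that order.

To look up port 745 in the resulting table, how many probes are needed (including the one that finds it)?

3

778: h=8 → slot 8
293: h=7 → slot 7
624: h=8, probe 8,9 → slot 9
745: h=8, probe 8,9,1 → slot 1
857: h=10 → slot 10
Table: [∅, 745, ∅, ∅, ∅, ∅, ∅, 293, 778, 624, 857]
Lookup 745: h=8, probe 8,9,1 → found at 1.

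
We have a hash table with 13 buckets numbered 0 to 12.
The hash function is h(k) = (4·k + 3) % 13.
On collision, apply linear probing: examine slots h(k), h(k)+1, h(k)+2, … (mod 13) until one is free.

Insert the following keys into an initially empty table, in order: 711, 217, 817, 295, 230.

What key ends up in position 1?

217

711: h=0 -> slot 0
217: h=0, probe 0,1 -> slot 1
817: h=8 -> slot 8
295: h=0, probe 0,1,2 -> slot 2
230: h=0, probe 0,1,2,3 -> slot 3
Table: [711, 217, 295, 230, ., ., ., ., 817, ., ., ., .]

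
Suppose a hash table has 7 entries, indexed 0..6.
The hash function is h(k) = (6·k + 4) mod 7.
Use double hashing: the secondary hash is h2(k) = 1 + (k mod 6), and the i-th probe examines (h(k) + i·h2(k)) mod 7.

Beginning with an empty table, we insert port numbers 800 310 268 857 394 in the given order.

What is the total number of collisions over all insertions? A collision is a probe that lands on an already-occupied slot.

800: h=2 => slot 2
310: h=2, h2=5, probe 2,0 => slot 0
268: h=2, h2=5, probe 2,0,5 => slot 5
857: h=1 => slot 1
394: h=2, h2=5, probe 2,0,5,3 => slot 3
Table: [310, 857, 800, 394, ., 268, .]

6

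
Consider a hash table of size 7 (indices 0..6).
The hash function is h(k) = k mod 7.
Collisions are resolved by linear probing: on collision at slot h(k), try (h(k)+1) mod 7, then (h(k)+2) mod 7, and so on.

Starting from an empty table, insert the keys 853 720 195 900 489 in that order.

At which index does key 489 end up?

Insert 853: h=6, slot 6 empty => index 6.
Insert 720: h=6, slot 6 occupied => index 0.
Insert 195: h=6, slots 6,0 occupied => index 1.
Insert 900: h=4, slot 4 empty => index 4.
Insert 489: h=6, slots 6,0,1 occupied => index 2.
Table: [720, 195, 489, ∅, 900, ∅, 853]

2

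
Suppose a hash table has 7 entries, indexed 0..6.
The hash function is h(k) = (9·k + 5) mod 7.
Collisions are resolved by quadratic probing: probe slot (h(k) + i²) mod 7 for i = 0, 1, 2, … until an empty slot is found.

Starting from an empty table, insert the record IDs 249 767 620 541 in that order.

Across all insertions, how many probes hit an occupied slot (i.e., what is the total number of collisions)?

249 hashes to 6; slot 6 is free => place at 6.
767 hashes to 6; 6 taken => place at 0.
620 hashes to 6; 6,0 taken => place at 3.
541 hashes to 2; slot 2 is free => place at 2.
Table: [767, ∅, 541, 620, ∅, ∅, 249]

3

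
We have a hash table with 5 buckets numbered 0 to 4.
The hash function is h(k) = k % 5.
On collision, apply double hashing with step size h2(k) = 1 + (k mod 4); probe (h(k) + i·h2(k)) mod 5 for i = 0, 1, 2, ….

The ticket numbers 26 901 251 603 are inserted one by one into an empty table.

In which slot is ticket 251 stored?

26: h=1 => slot 1
901: h=1, h2=2, probe 1,3 => slot 3
251: h=1, h2=4, probe 1,0 => slot 0
603: h=3, h2=4, probe 3,2 => slot 2
Table: [251, 26, 603, 901, —]

0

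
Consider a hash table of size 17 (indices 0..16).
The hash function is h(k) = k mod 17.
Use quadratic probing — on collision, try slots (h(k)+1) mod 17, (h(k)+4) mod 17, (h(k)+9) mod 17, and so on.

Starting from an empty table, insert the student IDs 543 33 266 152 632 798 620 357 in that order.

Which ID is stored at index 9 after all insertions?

543 hashes to 16; slot 16 is free -> place at 16.
33 hashes to 16; 16 taken -> place at 0.
266 hashes to 11; slot 11 is free -> place at 11.
152 hashes to 16; 16,0 taken -> place at 3.
632 hashes to 3; 3 taken -> place at 4.
798 hashes to 16; 16,0,3 taken -> place at 8.
620 hashes to 8; 8 taken -> place at 9.
357 hashes to 0; 0 taken -> place at 1.
Table: [33, 357, ., 152, 632, ., ., ., 798, 620, ., 266, ., ., ., ., 543]

620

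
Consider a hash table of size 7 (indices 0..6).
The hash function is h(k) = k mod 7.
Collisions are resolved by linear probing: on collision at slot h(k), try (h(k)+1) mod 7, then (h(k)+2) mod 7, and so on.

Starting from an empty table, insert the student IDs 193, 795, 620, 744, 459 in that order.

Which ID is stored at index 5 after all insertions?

795

Insert 193: h=4, slot 4 empty → index 4.
Insert 795: h=4, slot 4 occupied → index 5.
Insert 620: h=4, slots 4,5 occupied → index 6.
Insert 744: h=2, slot 2 empty → index 2.
Insert 459: h=4, slots 4,5,6 occupied → index 0.
Table: [459, —, 744, —, 193, 795, 620]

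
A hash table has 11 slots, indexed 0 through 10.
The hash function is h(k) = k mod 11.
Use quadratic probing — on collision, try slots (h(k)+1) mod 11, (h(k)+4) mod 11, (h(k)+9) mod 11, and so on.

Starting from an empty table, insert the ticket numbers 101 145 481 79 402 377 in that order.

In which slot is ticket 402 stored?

7

101: h=2 => slot 2
145: h=2, probe 2,3 => slot 3
481: h=8 => slot 8
79: h=2, probe 2,3,6 => slot 6
402: h=6, probe 6,7 => slot 7
377: h=3, probe 3,4 => slot 4
Table: [_, _, 101, 145, 377, _, 79, 402, 481, _, _]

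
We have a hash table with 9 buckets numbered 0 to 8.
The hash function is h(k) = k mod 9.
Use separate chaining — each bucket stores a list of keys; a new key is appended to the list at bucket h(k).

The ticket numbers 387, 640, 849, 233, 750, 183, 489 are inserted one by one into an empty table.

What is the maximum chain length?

4

387 -> bucket 0
640 -> bucket 1
849 -> bucket 3
233 -> bucket 8
750 -> bucket 3 (collision)
183 -> bucket 3 (collision)
489 -> bucket 3 (collision)
Final buckets:
0: 387
1: 640
2: _
3: 849 -> 750 -> 183 -> 489
4: _
5: _
6: _
7: _
8: 233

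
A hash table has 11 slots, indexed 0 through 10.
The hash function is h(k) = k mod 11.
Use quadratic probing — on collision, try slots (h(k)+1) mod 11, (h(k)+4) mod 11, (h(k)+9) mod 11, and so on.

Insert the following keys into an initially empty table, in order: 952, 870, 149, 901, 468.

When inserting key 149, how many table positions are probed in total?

952: h=6 => slot 6
870: h=1 => slot 1
149: h=6, probe 6,7 => slot 7
901: h=10 => slot 10
468: h=6, probe 6,7,10,4 => slot 4
Table: [_, 870, _, _, 468, _, 952, 149, _, _, 901]

2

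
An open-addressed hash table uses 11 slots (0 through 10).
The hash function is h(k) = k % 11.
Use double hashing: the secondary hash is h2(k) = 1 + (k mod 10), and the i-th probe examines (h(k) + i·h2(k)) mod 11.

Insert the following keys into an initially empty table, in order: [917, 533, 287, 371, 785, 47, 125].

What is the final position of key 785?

10

917: h=4 => slot 4
533: h=5 => slot 5
287: h=1 => slot 1
371: h=8 => slot 8
785: h=4, h2=6, probe 4,10 => slot 10
47: h=3 => slot 3
125: h=4, h2=6, probe 4,10,5,0 => slot 0
Table: [125, 287, ∅, 47, 917, 533, ∅, ∅, 371, ∅, 785]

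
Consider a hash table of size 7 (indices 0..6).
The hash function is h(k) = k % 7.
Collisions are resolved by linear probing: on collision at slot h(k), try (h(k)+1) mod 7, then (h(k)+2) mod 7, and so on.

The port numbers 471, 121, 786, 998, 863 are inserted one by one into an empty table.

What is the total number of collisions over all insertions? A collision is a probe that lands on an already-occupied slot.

471 hashes to 2; slot 2 is free → place at 2.
121 hashes to 2; 2 taken → place at 3.
786 hashes to 2; 2,3 taken → place at 4.
998 hashes to 4; 4 taken → place at 5.
863 hashes to 2; 2,3,4,5 taken → place at 6.
Table: [_, _, 471, 121, 786, 998, 863]

8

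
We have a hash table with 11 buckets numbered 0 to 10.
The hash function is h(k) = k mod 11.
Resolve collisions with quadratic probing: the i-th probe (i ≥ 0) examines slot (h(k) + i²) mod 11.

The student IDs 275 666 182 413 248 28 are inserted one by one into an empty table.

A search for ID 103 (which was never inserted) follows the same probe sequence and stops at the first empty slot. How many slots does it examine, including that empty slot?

2

275: h=0 → slot 0
666: h=6 → slot 6
182: h=6, probe 6,7 → slot 7
413: h=6, probe 6,7,10 → slot 10
248: h=6, probe 6,7,10,4 → slot 4
28: h=6, probe 6,7,10,4,0,9 → slot 9
Table: [275, ∅, ∅, ∅, 248, ∅, 666, 182, ∅, 28, 413]
Lookup 103: h=4, probe 4,5 → slot 5 empty, not found.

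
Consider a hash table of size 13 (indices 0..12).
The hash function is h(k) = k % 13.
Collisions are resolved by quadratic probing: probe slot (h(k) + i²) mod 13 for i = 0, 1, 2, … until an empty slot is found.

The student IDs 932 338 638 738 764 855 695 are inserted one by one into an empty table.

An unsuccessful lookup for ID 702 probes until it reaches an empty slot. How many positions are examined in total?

932: h=9 => slot 9
338: h=0 => slot 0
638: h=1 => slot 1
738: h=10 => slot 10
764: h=10, probe 10,11 => slot 11
855: h=10, probe 10,11,1,6 => slot 6
695: h=6, probe 6,7 => slot 7
Table: [338, 638, _, _, _, _, 855, 695, _, 932, 738, 764, _]
Lookup 702: h=0, probe 0,1,4 → slot 4 empty, not found.

3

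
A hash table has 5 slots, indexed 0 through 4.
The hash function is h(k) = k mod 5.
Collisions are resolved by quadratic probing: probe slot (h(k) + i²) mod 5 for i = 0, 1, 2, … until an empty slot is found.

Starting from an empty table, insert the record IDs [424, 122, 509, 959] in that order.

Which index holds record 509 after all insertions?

424 hashes to 4; slot 4 is free => place at 4.
122 hashes to 2; slot 2 is free => place at 2.
509 hashes to 4; 4 taken => place at 0.
959 hashes to 4; 4,0 taken => place at 3.
Table: [509, _, 122, 959, 424]

0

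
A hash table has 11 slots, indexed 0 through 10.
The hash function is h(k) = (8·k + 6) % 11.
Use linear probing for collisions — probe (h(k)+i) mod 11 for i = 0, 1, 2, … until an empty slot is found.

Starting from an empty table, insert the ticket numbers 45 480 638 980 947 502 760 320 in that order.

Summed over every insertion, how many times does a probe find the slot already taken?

45: h=3 => slot 3
480: h=7 => slot 7
638: h=6 => slot 6
980: h=3, probe 3,4 => slot 4
947: h=3, probe 3,4,5 => slot 5
502: h=7, probe 7,8 => slot 8
760: h=3, probe 3,4,5,6,7,8,9 => slot 9
320: h=3, probe 3,4,5,6,7,8,9,10 => slot 10
Table: [—, —, —, 45, 980, 947, 638, 480, 502, 760, 320]

17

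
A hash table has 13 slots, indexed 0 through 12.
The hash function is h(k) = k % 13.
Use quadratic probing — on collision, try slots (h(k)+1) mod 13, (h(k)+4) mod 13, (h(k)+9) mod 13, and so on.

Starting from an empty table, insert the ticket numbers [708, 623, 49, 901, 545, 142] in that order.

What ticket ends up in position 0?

708: h=6 -> slot 6
623: h=12 -> slot 12
49: h=10 -> slot 10
901: h=4 -> slot 4
545: h=12, probe 12,0 -> slot 0
142: h=12, probe 12,0,3 -> slot 3
Table: [545, _, _, 142, 901, _, 708, _, _, _, 49, _, 623]

545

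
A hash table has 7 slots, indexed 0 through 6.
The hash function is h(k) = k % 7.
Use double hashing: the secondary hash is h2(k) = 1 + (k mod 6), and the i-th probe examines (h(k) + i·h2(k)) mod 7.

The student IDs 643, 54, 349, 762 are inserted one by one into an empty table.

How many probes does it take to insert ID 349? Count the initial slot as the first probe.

2

Insert 643: h=6, slot 6 empty => index 6.
Insert 54: h=5, slot 5 empty => index 5.
Insert 349: h=6, h2=2, slot 6 occupied => index 1.
Insert 762: h=6, h2=1, slot 6 occupied => index 0.
Table: [762, 349, ., ., ., 54, 643]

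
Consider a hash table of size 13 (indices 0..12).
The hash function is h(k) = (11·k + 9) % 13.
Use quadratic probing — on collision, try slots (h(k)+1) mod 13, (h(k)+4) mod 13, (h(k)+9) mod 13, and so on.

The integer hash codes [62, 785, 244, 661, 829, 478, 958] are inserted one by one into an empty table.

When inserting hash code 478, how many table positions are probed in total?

Insert 62: h=2, slot 2 empty -> index 2.
Insert 785: h=12, slot 12 empty -> index 12.
Insert 244: h=2, slot 2 occupied -> index 3.
Insert 661: h=0, slot 0 empty -> index 0.
Insert 829: h=2, slots 2,3 occupied -> index 6.
Insert 478: h=2, slots 2,3,6 occupied -> index 11.
Insert 958: h=4, slot 4 empty -> index 4.
Table: [661, _, 62, 244, 958, _, 829, _, _, _, _, 478, 785]

4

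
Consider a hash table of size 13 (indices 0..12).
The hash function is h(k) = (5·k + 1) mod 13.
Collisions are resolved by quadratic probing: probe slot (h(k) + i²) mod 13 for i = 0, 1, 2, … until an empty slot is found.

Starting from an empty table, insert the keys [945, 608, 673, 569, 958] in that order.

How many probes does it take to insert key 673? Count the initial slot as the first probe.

2

945: h=7 → slot 7
608: h=12 → slot 12
673: h=12, probe 12,0 → slot 0
569: h=12, probe 12,0,3 → slot 3
958: h=7, probe 7,8 → slot 8
Table: [673, ., ., 569, ., ., ., 945, 958, ., ., ., 608]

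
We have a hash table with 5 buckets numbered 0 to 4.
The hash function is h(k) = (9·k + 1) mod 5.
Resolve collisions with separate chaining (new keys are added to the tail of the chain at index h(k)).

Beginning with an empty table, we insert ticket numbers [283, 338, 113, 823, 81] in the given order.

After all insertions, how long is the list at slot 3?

Insert 283: h=3, bucket 3 empty -> new chain.
Insert 338: h=3, bucket 3 nonempty -> append to chain.
Insert 113: h=3, bucket 3 nonempty -> append to chain.
Insert 823: h=3, bucket 3 nonempty -> append to chain.
Insert 81: h=0, bucket 0 empty -> new chain.
Final buckets:
0: 81
1: ∅
2: ∅
3: 283 -> 338 -> 113 -> 823
4: ∅

4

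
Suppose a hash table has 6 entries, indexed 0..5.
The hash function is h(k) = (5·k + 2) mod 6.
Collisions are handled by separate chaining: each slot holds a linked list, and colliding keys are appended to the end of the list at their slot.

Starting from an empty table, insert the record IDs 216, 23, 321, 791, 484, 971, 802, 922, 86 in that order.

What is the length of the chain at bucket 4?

Insert 216: h=2, bucket 2 empty -> new chain.
Insert 23: h=3, bucket 3 empty -> new chain.
Insert 321: h=5, bucket 5 empty -> new chain.
Insert 791: h=3, bucket 3 nonempty -> append to chain.
Insert 484: h=4, bucket 4 empty -> new chain.
Insert 971: h=3, bucket 3 nonempty -> append to chain.
Insert 802: h=4, bucket 4 nonempty -> append to chain.
Insert 922: h=4, bucket 4 nonempty -> append to chain.
Insert 86: h=0, bucket 0 empty -> new chain.
Final buckets:
0: 86
1: ∅
2: 216
3: 23 -> 791 -> 971
4: 484 -> 802 -> 922
5: 321

3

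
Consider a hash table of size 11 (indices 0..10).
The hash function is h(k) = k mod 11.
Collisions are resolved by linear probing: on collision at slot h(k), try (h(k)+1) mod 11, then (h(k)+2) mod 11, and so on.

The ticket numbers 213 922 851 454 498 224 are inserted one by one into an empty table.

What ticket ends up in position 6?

213: h=4 -> slot 4
922: h=9 -> slot 9
851: h=4, probe 4,5 -> slot 5
454: h=3 -> slot 3
498: h=3, probe 3,4,5,6 -> slot 6
224: h=4, probe 4,5,6,7 -> slot 7
Table: [., ., ., 454, 213, 851, 498, 224, ., 922, .]

498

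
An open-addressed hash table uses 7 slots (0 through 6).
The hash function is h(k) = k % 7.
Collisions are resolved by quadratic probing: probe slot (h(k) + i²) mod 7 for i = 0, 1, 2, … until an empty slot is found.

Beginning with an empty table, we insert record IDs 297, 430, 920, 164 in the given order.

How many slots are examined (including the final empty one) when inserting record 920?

3

297: h=3 → slot 3
430: h=3, probe 3,4 → slot 4
920: h=3, probe 3,4,0 → slot 0
164: h=3, probe 3,4,0,5 → slot 5
Table: [920, ∅, ∅, 297, 430, 164, ∅]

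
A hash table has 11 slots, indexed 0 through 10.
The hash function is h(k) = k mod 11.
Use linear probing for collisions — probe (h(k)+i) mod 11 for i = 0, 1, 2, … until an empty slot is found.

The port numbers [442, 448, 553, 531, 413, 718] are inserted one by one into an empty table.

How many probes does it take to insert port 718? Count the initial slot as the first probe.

442 hashes to 2; slot 2 is free -> place at 2.
448 hashes to 8; slot 8 is free -> place at 8.
553 hashes to 3; slot 3 is free -> place at 3.
531 hashes to 3; 3 taken -> place at 4.
413 hashes to 6; slot 6 is free -> place at 6.
718 hashes to 3; 3,4 taken -> place at 5.
Table: [∅, ∅, 442, 553, 531, 718, 413, ∅, 448, ∅, ∅]

3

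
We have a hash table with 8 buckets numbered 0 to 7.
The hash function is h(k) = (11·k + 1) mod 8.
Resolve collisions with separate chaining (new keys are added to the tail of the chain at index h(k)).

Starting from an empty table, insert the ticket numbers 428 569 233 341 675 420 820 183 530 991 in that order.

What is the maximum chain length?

3

428 → bucket 5
569 → bucket 4
233 → bucket 4 (collision)
341 → bucket 0
675 → bucket 2
420 → bucket 5 (collision)
820 → bucket 5 (collision)
183 → bucket 6
530 → bucket 7
991 → bucket 6 (collision)
Final buckets:
0: 341
1: —
2: 675
3: —
4: 569 -> 233
5: 428 -> 420 -> 820
6: 183 -> 991
7: 530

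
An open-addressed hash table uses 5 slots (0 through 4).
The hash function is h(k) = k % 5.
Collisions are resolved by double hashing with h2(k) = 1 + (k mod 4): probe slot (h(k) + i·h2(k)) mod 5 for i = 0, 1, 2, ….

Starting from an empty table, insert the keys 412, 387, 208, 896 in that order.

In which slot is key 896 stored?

Insert 412: h=2, slot 2 empty => index 2.
Insert 387: h=2, h2=4, slot 2 occupied => index 1.
Insert 208: h=3, slot 3 empty => index 3.
Insert 896: h=1, h2=1, slots 1,2,3 occupied => index 4.
Table: [—, 387, 412, 208, 896]

4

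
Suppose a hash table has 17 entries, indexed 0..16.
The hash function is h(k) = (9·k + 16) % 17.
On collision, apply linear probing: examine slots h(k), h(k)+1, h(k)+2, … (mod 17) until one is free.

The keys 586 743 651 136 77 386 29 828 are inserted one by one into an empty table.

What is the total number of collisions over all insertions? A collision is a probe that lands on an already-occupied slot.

586 hashes to 3; slot 3 is free => place at 3.
743 hashes to 5; slot 5 is free => place at 5.
651 hashes to 10; slot 10 is free => place at 10.
136 hashes to 16; slot 16 is free => place at 16.
77 hashes to 12; slot 12 is free => place at 12.
386 hashes to 5; 5 taken => place at 6.
29 hashes to 5; 5,6 taken => place at 7.
828 hashes to 5; 5,6,7 taken => place at 8.
Table: [∅, ∅, ∅, 586, ∅, 743, 386, 29, 828, ∅, 651, ∅, 77, ∅, ∅, ∅, 136]

6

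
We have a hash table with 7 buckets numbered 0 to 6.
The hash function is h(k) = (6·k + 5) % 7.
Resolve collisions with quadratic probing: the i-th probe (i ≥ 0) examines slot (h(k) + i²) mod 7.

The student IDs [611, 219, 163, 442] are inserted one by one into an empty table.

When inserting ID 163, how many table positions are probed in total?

3

611: h=3 → slot 3
219: h=3, probe 3,4 → slot 4
163: h=3, probe 3,4,0 → slot 0
442: h=4, probe 4,5 → slot 5
Table: [163, ∅, ∅, 611, 219, 442, ∅]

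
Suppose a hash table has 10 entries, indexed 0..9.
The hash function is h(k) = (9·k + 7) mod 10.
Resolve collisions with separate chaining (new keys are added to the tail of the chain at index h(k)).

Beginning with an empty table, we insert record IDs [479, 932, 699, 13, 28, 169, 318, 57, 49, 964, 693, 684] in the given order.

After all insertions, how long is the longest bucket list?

4

479 -> bucket 8
932 -> bucket 5
699 -> bucket 8 (collision)
13 -> bucket 4
28 -> bucket 9
169 -> bucket 8 (collision)
318 -> bucket 9 (collision)
57 -> bucket 0
49 -> bucket 8 (collision)
964 -> bucket 3
693 -> bucket 4 (collision)
684 -> bucket 3 (collision)
Final buckets:
0: 57
1: —
2: —
3: 964 -> 684
4: 13 -> 693
5: 932
6: —
7: —
8: 479 -> 699 -> 169 -> 49
9: 28 -> 318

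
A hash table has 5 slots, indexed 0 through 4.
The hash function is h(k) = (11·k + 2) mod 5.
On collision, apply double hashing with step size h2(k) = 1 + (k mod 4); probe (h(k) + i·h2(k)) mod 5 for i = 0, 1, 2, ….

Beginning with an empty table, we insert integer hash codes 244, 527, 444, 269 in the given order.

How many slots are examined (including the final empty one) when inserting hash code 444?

2

244: h=1 => slot 1
527: h=4 => slot 4
444: h=1, h2=1, probe 1,2 => slot 2
269: h=1, h2=2, probe 1,3 => slot 3
Table: [., 244, 444, 269, 527]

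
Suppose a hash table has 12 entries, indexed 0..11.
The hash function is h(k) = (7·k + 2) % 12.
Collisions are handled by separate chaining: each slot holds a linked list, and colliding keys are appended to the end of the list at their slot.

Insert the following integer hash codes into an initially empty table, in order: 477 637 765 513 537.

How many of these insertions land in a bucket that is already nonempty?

3

Insert 477: h=5, bucket 5 empty → new chain.
Insert 637: h=9, bucket 9 empty → new chain.
Insert 765: h=5, bucket 5 nonempty → append to chain.
Insert 513: h=5, bucket 5 nonempty → append to chain.
Insert 537: h=5, bucket 5 nonempty → append to chain.
Final buckets:
0: ∅
1: ∅
2: ∅
3: ∅
4: ∅
5: 477 -> 765 -> 513 -> 537
6: ∅
7: ∅
8: ∅
9: 637
10: ∅
11: ∅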